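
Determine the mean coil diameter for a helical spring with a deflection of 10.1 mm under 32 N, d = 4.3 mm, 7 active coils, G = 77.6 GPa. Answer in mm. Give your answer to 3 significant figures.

53.1 mm

Required rate k = F/δ = 32/10.1 = 3.1683 N/mm
D = (Gd⁴/(8N_a·k))^(1/3) = (77.6×10³·4.3⁴/(8·7·3.1683))^(1/3)
  = (149527)^(1/3) = 53.0770 mm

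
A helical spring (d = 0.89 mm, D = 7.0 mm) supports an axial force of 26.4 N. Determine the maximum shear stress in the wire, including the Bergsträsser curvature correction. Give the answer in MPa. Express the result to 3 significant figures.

785 MPa

Spring index C = D/d = 7.0/0.89 = 7.8652
K_B = (4C+2)/(4C−3) = 33.461/28.461 = 1.1757
τ₀ = 8FD/(πd³) = 8·26.4·7.0/(π·0.89³) = 1478.4/2.2147 = 667.53 MPa
τ_max = K·τ₀ = 1.1757 × 667.53 = 784.8 MPa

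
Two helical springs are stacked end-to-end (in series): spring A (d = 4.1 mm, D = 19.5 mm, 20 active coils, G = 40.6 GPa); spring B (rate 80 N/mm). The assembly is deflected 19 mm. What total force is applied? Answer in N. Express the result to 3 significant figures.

k_A = Gd⁴/(8D³N_a) = (40.6×10³)(4.1⁴)/(8·19.5³·20) = 9.6702 N/mm
Series: 1/k_eq = 1/9.6702 + 1/80 = 0.11591; k_eq = 8.6274 N/mm
F = k_eq·δ = 8.6274·19 = 163.92 N

164 N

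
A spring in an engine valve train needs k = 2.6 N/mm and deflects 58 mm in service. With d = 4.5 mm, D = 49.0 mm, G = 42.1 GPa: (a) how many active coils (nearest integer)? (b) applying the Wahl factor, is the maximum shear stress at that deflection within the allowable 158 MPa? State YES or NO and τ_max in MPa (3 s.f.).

N_a = Gd⁴/(8D³k) = (42.1×10³)(4.5⁴)/(8·49.0³·2.6) = 7.055 → N_a = 7
Actual rate k = Gd⁴/(8D³·7) = 2.6203 N/mm
Working load F = kδ = 2.6203·58 = 151.98 N
C = 49.0/4.5 = 10.8889; K_W = (4C−1)/(4C−4)+0.615/C = 1.1323
τ_max = K_W·8FD/(πd³) = 1.1323·208.11 = 235.64 MPa
τ_max > 158 MPa → exceeds allowable

(a) 7 coils; (b) NO, τ_max = 236 MPa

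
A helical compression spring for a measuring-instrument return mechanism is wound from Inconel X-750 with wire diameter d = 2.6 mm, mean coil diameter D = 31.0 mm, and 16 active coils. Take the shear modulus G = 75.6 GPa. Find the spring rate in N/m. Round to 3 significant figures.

k = Gd⁴/(8D³N_a) = (75.6×10³ × 2.6⁴) / (8 × 31.0³ × 16)
  = 3.45474e+06 / 3.81325e+06 = 0.90598 N/mm = 905.98 N/m

906 N/m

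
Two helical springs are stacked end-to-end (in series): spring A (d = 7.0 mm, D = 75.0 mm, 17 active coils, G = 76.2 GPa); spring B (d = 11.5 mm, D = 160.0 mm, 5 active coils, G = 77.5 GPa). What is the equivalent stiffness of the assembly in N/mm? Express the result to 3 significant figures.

2.30 N/mm

k_A = Gd⁴/(8D³N_a) = (76.2×10³)(7.0⁴)/(8·75.0³·17) = 3.1888 N/mm
k_B = Gd⁴/(8D³N_a) = (77.5×10³)(11.5⁴)/(8·160.0³·5) = 8.2732 N/mm
Series: 1/k_eq = 1/3.1888 + 1/8.2732 = 0.43447; k_eq = 2.3016 N/mm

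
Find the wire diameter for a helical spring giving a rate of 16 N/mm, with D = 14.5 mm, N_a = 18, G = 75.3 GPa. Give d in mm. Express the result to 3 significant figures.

d = (8D³N_a·k / G)^(1/4) = (8·14.5³·18·16 / (75.3×10³))^0.25
  = (93.281)^0.25 = 3.1078 mm

3.11 mm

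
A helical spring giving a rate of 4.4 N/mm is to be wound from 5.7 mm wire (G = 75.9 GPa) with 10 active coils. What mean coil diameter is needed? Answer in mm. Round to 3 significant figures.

D = (Gd⁴/(8N_a·k))^(1/3) = (75.9×10³·5.7⁴/(8·10·4.4))^(1/3)
  = (227614)^(1/3) = 61.0566 mm

61.1 mm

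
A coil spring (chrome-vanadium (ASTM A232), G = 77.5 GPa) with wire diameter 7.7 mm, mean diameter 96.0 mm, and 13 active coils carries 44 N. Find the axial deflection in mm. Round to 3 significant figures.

k = Gd⁴/(8D³N_a) = (77.5×10³)(7.7⁴)/(8·96.0³·13) = 2.9609 N/mm
δ = F/k = 44 / 2.9609 = 14.861 mm

14.9 mm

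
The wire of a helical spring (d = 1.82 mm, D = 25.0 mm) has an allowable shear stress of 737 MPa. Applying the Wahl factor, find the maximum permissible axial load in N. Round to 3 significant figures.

63.2 N

C = D/d = 25.0/1.82 = 13.7363
K_W = (4C−1)/(4C−4) + 0.615/C = 53.945/50.945 + 0.0448 = 1.1037
τ_max = K·8FD/(πd³) → F_max = τ_allow·πd³/(8DK)
F_max = 737·π·1.82³/(8·25.0·1.1037) = 13958/220.73 = 63.236 N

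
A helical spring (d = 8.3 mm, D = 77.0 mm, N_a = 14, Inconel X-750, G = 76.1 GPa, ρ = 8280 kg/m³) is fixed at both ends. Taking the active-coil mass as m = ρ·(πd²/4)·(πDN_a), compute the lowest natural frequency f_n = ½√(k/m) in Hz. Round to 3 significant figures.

k = Gd⁴/(8D³N_a) = (76.1×10³)(8.3⁴)/(8·77.0³·14) = 7.0633 N/mm = 7063.3 N/m
Wire length L = πDN_a = π·77.0·14 = 3386.6 mm
m = ρ·(πd²/4)·L = 8280 × 54.106×10⁻⁶ m² × 3.3866 m = 1.5172 kg
f_n = ½√(k/m) = 0.5·√(7063.3/1.5172) = 0.5·√(4655.5) = 34.115 Hz

34.1 Hz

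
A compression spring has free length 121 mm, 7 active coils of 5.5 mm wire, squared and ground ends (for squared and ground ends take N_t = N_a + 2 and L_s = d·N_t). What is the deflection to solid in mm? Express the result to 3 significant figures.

N_t = 9; L_s = 5.5·9 = 49.5 mm
δ_solid = L₀ − L_s = 121 − 49.5 = 71.5 mm

71.5 mm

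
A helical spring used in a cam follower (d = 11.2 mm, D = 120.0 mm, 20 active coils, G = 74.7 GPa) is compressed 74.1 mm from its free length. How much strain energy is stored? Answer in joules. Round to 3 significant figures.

11.7 J

k = Gd⁴/(8D³N_a) = (74.7×10³)(11.2⁴)/(8·120.0³·20) = 4.2514 N/mm
U = ½kδ² = 0.5 × 4.2514 × 74.1² = 11672 N·mm = 11.672 J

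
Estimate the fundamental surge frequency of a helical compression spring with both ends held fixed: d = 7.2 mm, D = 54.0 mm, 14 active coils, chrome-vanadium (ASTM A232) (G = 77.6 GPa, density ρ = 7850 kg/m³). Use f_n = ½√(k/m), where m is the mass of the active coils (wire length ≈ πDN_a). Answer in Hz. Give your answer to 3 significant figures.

k = Gd⁴/(8D³N_a) = (77.6×10³)(7.2⁴)/(8·54.0³·14) = 11.825 N/mm = 11825 N/m
Wire length L = πDN_a = π·54.0·14 = 2375 mm
m = ρ·(πd²/4)·L = 7850 × 40.715×10⁻⁶ m² × 2.375 m = 0.7591 kg
f_n = ½√(k/m) = 0.5·√(11825/0.7591) = 0.5·√(15577) = 62.405 Hz

62.4 Hz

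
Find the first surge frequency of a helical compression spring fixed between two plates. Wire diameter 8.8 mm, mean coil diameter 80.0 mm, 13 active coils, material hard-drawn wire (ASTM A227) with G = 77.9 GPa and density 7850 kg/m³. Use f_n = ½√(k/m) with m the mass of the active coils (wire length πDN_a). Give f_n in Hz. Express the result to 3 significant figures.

k = Gd⁴/(8D³N_a) = (77.9×10³)(8.8⁴)/(8·80.0³·13) = 8.7733 N/mm = 8773.3 N/m
Wire length L = πDN_a = π·80.0·13 = 3267.3 mm
m = ρ·(πd²/4)·L = 7850 × 60.821×10⁻⁶ m² × 3.2673 m = 1.5599 kg
f_n = ½√(k/m) = 0.5·√(8773.3/1.5599) = 0.5·√(5624.1) = 37.497 Hz

37.5 Hz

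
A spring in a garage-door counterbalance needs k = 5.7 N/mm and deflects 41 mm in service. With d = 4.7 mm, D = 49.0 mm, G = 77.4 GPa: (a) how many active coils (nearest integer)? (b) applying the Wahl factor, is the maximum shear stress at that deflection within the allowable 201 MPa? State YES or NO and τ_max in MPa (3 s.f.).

N_a = Gd⁴/(8D³k) = (77.4×10³)(4.7⁴)/(8·49.0³·5.7) = 7.04 → N_a = 7
Actual rate k = Gd⁴/(8D³·7) = 5.7327 N/mm
Working load F = kδ = 5.7327·41 = 235.04 N
C = 49.0/4.7 = 10.4255; K_W = (4C−1)/(4C−4)+0.615/C = 1.1386
τ_max = K_W·8FD/(πd³) = 1.1386·282.48 = 321.62 MPa
τ_max > 201 MPa → exceeds allowable

(a) 7 coils; (b) NO, τ_max = 322 MPa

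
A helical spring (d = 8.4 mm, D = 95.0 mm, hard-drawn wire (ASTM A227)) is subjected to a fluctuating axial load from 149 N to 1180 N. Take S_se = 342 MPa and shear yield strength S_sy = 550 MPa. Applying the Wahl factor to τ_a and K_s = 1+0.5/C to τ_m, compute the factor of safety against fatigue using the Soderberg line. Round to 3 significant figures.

C = D/d = 95.0/8.4 = 11.3095; K_W = (4C−1)/(4C−4)+0.615/C = 1.1271; K_s = 1+0.5/C = 1.0442
F_a = (F_max−F_min)/2 = 515.5 N; F_m = (F_max+F_min)/2 = 664.5 N
τ_a = K_W·8F_aD/(πd³) = 1.1271 × 210.4 = 237.15 MPa
τ_m = K_s·8F_mD/(πd³) = 1.0442 × 271.22 = 283.21 MPa
Soderberg: 1/n_f = τ_a/S_se + τ_m/S_sy = 237.15/342 + 283.21/550 = 0.69343 + 0.51493 = 1.2084
n_f = 1/1.2084 = 0.8276

0.828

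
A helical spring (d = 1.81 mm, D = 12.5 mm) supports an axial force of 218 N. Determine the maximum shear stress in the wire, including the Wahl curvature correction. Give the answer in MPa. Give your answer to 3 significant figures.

Spring index C = D/d = 12.5/1.81 = 6.9061
K_W = (4C−1)/(4C−4) + 0.615/C = 26.624/23.624 + 0.0891 = 1.2160
τ₀ = 8FD/(πd³) = 8·218·12.5/(π·1.81³) = 21800/18.629 = 1170.2 MPa
τ_max = K·τ₀ = 1.2160 × 1170.2 = 1423 MPa

1420 MPa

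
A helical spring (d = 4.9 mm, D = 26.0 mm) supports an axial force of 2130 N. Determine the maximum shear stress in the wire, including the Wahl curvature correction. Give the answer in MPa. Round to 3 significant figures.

1550 MPa

Spring index C = D/d = 26.0/4.9 = 5.3061
K_W = (4C−1)/(4C−4) + 0.615/C = 20.224/17.224 + 0.1159 = 1.2901
τ₀ = 8FD/(πd³) = 8·2130·26.0/(π·4.9³) = 443040/369.61 = 1198.7 MPa
τ_max = K·τ₀ = 1.2901 × 1198.7 = 1546.4 MPa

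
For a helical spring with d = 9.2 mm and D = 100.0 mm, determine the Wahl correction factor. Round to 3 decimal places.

1.133

C = D/d = 100.0/9.2 = 10.8696
K_W = (4C−1)/(4C−4) + 0.615/C = 42.478/39.478 + 0.0566 = 1.1326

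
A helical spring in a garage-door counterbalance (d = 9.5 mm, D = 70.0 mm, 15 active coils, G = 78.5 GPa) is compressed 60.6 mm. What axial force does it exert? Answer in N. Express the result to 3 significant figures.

941 N

k = Gd⁴/(8D³N_a) = (78.5×10³)(9.5⁴)/(8·70.0³·15) = 15.534 N/mm
F = k·δ = 15.534 × 60.6 = 941.37 N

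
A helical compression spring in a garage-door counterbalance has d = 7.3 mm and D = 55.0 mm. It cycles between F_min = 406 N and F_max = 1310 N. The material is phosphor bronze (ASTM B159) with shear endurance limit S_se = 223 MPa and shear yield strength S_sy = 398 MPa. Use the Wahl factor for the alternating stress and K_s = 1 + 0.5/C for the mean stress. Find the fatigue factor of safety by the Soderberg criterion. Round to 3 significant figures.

C = D/d = 55.0/7.3 = 7.5342; K_W = (4C−1)/(4C−4)+0.615/C = 1.1964; K_s = 1+0.5/C = 1.0664
F_a = (F_max−F_min)/2 = 452 N; F_m = (F_max+F_min)/2 = 858 N
τ_a = K_W·8F_aD/(πd³) = 1.1964 × 162.73 = 194.69 MPa
τ_m = K_s·8F_mD/(πd³) = 1.0664 × 308.9 = 329.4 MPa
Soderberg: 1/n_f = τ_a/S_se + τ_m/S_sy = 194.69/223 + 329.4/398 = 0.87307 + 0.82764 = 1.7007
n_f = 1/1.7007 = 0.588

0.588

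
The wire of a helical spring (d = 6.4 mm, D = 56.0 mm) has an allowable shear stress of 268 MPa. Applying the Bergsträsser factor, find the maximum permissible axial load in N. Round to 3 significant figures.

426 N

C = D/d = 56.0/6.4 = 8.7500
K_B = (4C+2)/(4C−3) = 37.000/32.000 = 1.1562
τ_max = K·8FD/(πd³) → F_max = τ_allow·πd³/(8DK)
F_max = 268·π·6.4³/(8·56.0·1.1562) = 2.2071e+05/518 = 426.08 N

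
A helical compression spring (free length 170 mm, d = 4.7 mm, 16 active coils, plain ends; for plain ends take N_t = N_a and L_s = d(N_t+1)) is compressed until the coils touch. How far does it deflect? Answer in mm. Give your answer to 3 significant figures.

90.1 mm

N_t = 16; L_s = 4.7·17 = 79.9 mm
δ_solid = L₀ − L_s = 170 − 79.9 = 90.1 mm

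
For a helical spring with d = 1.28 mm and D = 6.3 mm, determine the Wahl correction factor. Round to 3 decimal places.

1.316

C = D/d = 6.3/1.28 = 4.9219
K_W = (4C−1)/(4C−4) + 0.615/C = 18.688/15.688 + 0.1250 = 1.3162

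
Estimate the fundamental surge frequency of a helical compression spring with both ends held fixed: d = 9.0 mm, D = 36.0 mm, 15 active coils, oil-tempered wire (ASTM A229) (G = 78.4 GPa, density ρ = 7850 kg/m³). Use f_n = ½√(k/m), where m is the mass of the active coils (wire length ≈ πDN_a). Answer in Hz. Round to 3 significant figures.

k = Gd⁴/(8D³N_a) = (78.4×10³)(9.0⁴)/(8·36.0³·15) = 91.875 N/mm = 91875 N/m
Wire length L = πDN_a = π·36.0·15 = 1696.5 mm
m = ρ·(πd²/4)·L = 7850 × 63.617×10⁻⁶ m² × 1.6965 m = 0.8472 kg
f_n = ½√(k/m) = 0.5·√(91875/0.8472) = 0.5·√(1.0844e+05) = 164.65 Hz

165 Hz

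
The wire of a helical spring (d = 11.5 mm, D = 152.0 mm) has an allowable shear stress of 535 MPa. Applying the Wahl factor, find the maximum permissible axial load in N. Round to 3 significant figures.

1900 N

C = D/d = 152.0/11.5 = 13.2174
K_W = (4C−1)/(4C−4) + 0.615/C = 51.870/48.870 + 0.0465 = 1.1079
τ_max = K·8FD/(πd³) → F_max = τ_allow·πd³/(8DK)
F_max = 535·π·11.5³/(8·152.0·1.1079) = 2.5562e+06/1347.2 = 1897.4 N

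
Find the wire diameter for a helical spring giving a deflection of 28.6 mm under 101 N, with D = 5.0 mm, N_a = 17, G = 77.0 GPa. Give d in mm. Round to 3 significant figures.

0.940 mm

Required rate k = F/δ = 101/28.6 = 3.5315 N/mm
d = (8D³N_a·k / G)^(1/4) = (8·5.0³·17·3.5315 / (77.0×10³))^0.25
  = (0.77967)^0.25 = 0.9397 mm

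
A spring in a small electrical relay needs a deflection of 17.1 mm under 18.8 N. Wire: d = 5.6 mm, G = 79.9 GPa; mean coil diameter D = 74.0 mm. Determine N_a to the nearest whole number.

Required rate k = F/δ = 18.8/17.1 = 1.0994 N/mm
N_a = Gd⁴/(8D³k) = (79.9×10³ × 5.6⁴)/(8 × 74.0³ × 1.0994)
    = 7.85776e+07 / 3.56408e+06 = 22.05 → 22 coils

22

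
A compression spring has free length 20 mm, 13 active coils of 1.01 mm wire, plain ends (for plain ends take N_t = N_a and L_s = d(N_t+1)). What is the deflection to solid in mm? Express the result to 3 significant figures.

N_t = 13; L_s = 1.01·14 = 14.14 mm
δ_solid = L₀ − L_s = 20 − 14.14 = 5.86 mm

5.86 mm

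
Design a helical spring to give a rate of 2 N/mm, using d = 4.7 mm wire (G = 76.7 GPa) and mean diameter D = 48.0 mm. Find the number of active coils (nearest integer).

N_a = Gd⁴/(8D³k) = (76.7×10³ × 4.7⁴)/(8 × 48.0³ × 2)
    = 3.74272e+07 / 1.76947e+06 = 21.15 → 21 coils

21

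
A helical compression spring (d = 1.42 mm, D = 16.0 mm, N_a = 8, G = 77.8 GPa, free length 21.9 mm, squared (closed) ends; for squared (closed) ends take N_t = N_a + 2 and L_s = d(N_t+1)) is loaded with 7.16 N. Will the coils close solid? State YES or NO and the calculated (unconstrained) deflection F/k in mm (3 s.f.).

k = Gd⁴/(8D³N_a) = (77.8×10³)(1.42⁴)/(8·16.0³·8) = 1.2067 N/mm
N_t = 10; L_s = 1.42·11 = 15.62 mm; δ_solid = L₀ − L_s = 21.9 − 15.62 = 6.28 mm
δ = F/k = 7.16/1.2067 = 5.9336 mm
δ < δ_solid → spring does not go solid

NO, δ = 5.93 mm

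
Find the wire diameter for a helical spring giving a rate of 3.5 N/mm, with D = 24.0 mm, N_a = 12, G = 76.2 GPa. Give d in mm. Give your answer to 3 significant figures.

2.79 mm

d = (8D³N_a·k / G)^(1/4) = (8·24.0³·12·3.5 / (76.2×10³))^0.25
  = (60.956)^0.25 = 2.7942 mm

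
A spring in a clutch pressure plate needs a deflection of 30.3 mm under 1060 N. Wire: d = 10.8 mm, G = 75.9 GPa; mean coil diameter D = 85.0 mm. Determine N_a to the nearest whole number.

Required rate k = F/δ = 1060/30.3 = 34.983 N/mm
N_a = Gd⁴/(8D³k) = (75.9×10³ × 10.8⁴)/(8 × 85.0³ × 34.983)
    = 1.03261e+09 / 1.71874e+08 = 6.008 → 6 coils

6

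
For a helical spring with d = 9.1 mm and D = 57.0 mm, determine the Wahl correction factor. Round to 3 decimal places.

1.241

C = D/d = 57.0/9.1 = 6.2637
K_W = (4C−1)/(4C−4) + 0.615/C = 24.055/21.055 + 0.0982 = 1.2407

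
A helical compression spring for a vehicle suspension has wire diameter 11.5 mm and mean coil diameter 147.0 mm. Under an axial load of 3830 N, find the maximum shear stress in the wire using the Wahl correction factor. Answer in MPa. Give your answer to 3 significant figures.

Spring index C = D/d = 147.0/11.5 = 12.7826
K_W = (4C−1)/(4C−4) + 0.615/C = 50.130/47.130 + 0.0481 = 1.1118
τ₀ = 8FD/(πd³) = 8·3830·147.0/(π·11.5³) = 4.50408e+06/4778 = 942.68 MPa
τ_max = K·τ₀ = 1.1118 × 942.68 = 1048 MPa

1050 MPa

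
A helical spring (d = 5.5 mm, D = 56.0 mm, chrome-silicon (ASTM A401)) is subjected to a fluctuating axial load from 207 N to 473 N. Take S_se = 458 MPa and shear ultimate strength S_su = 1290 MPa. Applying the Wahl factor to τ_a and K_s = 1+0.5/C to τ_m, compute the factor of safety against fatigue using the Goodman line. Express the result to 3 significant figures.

C = D/d = 56.0/5.5 = 10.1818; K_W = (4C−1)/(4C−4)+0.615/C = 1.1421; K_s = 1+0.5/C = 1.0491
F_a = (F_max−F_min)/2 = 133 N; F_m = (F_max+F_min)/2 = 340 N
τ_a = K_W·8F_aD/(πd³) = 1.1421 × 114 = 130.19 MPa
τ_m = K_s·8F_mD/(πd³) = 1.0491 × 291.42 = 305.73 MPa
Goodman: 1/n_f = τ_a/S_se + τ_m/S_su = 130.19/458 + 305.73/1290 = 0.28427 + 0.23700 = 0.52127
n_f = 1/0.52127 = 1.918

1.92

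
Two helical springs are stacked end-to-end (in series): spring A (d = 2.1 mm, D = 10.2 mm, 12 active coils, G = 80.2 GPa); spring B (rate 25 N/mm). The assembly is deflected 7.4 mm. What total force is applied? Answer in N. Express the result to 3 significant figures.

70.3 N

k_A = Gd⁴/(8D³N_a) = (80.2×10³)(2.1⁴)/(8·10.2³·12) = 15.31 N/mm
Series: 1/k_eq = 1/15.31 + 1/25 = 0.10532; k_eq = 9.4952 N/mm
F = k_eq·δ = 9.4952·7.4 = 70.265 N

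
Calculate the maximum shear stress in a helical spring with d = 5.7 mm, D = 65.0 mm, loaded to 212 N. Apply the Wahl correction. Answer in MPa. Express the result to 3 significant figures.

Spring index C = D/d = 65.0/5.7 = 11.4035
K_W = (4C−1)/(4C−4) + 0.615/C = 44.614/41.614 + 0.0539 = 1.1260
τ₀ = 8FD/(πd³) = 8·212·65.0/(π·5.7³) = 110240/581.8 = 189.48 MPa
τ_max = K·τ₀ = 1.1260 × 189.48 = 213.36 MPa

213 MPa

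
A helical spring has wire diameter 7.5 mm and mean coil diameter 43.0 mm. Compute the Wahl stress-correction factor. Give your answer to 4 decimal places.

C = D/d = 43.0/7.5 = 5.7333
K_W = (4C−1)/(4C−4) + 0.615/C = 21.933/18.933 + 0.1073 = 1.2657

1.2657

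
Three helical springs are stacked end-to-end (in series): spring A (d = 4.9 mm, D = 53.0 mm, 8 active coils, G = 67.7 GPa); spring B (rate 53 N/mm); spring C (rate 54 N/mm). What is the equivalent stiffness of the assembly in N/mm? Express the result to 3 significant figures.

k_A = Gd⁴/(8D³N_a) = (67.7×10³)(4.9⁴)/(8·53.0³·8) = 4.0961 N/mm
Series: 1/k_eq = 1/4.0961 + 1/53 + 1/54 = 0.28152; k_eq = 3.5521 N/mm

3.55 N/mm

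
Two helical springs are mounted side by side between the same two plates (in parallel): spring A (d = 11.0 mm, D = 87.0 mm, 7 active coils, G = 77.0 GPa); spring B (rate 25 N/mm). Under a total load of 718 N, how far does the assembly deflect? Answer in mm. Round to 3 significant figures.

12.9 mm

k_A = Gd⁴/(8D³N_a) = (77.0×10³)(11.0⁴)/(8·87.0³·7) = 30.571 N/mm
Parallel: k_eq = 30.571 + 25 = 55.571 N/mm
δ = F/k_eq = 718/55.571 = 12.92 mm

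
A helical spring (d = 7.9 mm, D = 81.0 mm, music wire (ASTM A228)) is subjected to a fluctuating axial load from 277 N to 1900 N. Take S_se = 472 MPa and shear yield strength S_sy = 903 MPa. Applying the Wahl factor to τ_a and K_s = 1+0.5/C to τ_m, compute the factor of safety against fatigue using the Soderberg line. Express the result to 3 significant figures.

0.741

C = D/d = 81.0/7.9 = 10.2532; K_W = (4C−1)/(4C−4)+0.615/C = 1.1410; K_s = 1+0.5/C = 1.0488
F_a = (F_max−F_min)/2 = 811.5 N; F_m = (F_max+F_min)/2 = 1088.5 N
τ_a = K_W·8F_aD/(πd³) = 1.1410 × 339.49 = 387.37 MPa
τ_m = K_s·8F_mD/(πd³) = 1.0488 × 455.38 = 477.58 MPa
Soderberg: 1/n_f = τ_a/S_se + τ_m/S_sy = 387.37/472 + 477.58/903 = 0.82071 + 0.52889 = 1.3496
n_f = 1/1.3496 = 0.741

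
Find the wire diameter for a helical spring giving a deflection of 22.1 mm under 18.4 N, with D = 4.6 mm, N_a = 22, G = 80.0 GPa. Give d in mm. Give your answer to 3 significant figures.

0.650 mm

Required rate k = F/δ = 18.4/22.1 = 0.83258 N/mm
d = (8D³N_a·k / G)^(1/4) = (8·4.6³·22·0.83258 / (80.0×10³))^0.25
  = (0.17829)^0.25 = 0.6498 mm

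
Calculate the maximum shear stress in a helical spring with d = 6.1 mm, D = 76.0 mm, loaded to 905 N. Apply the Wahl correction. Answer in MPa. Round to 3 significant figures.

860 MPa

Spring index C = D/d = 76.0/6.1 = 12.4590
K_W = (4C−1)/(4C−4) + 0.615/C = 48.836/45.836 + 0.0494 = 1.1148
τ₀ = 8FD/(πd³) = 8·905·76.0/(π·6.1³) = 550240/713.08 = 771.64 MPa
τ_max = K·τ₀ = 1.1148 × 771.64 = 860.23 MPa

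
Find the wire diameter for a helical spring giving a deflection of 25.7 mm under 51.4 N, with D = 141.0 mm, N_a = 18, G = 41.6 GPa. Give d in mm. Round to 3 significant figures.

11.8 mm

Required rate k = F/δ = 51.4/25.7 = 2 N/mm
d = (8D³N_a·k / G)^(1/4) = (8·141.0³·18·2 / (41.6×10³))^0.25
  = (19407)^0.25 = 11.8029 mm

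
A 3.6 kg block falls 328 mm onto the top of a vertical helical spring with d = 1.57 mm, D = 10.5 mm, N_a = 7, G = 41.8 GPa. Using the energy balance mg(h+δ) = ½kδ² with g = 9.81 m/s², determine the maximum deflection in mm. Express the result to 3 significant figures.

86.4 mm

k = Gd⁴/(8D³N_a) = (41.8×10³)(1.57⁴)/(8·10.5³·7) = 3.9176 N/mm
W = mg = 3.6 × 9.81 = 35.316 N
½kδ² − Wδ − Wh = 0 → δ = (W + √(W² + 2kWh))/k
δ = (35.316 + √(1247.2 + 90760))/3.9176 = (35.316 + 303.33)/3.9176 = 86.442 mm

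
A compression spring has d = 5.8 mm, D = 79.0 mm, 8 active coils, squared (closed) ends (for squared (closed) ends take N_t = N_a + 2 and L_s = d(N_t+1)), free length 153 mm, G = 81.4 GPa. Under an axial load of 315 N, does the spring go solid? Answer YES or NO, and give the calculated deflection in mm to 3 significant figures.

k = Gd⁴/(8D³N_a) = (81.4×10³)(5.8⁴)/(8·79.0³·8) = 2.9193 N/mm
N_t = 10; L_s = 5.8·11 = 63.8 mm; δ_solid = L₀ − L_s = 153 − 63.8 = 89.2 mm
δ = F/k = 315/2.9193 = 107.9 mm
δ ≥ δ_solid → spring goes solid

YES, δ = 108 mm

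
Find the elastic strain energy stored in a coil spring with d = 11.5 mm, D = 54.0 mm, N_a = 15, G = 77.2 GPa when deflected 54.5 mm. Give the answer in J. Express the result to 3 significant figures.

k = Gd⁴/(8D³N_a) = (77.2×10³)(11.5⁴)/(8·54.0³·15) = 71.457 N/mm
U = ½kδ² = 0.5 × 71.457 × 54.5² = 1.0612e+05 N·mm = 106.12 J

106 J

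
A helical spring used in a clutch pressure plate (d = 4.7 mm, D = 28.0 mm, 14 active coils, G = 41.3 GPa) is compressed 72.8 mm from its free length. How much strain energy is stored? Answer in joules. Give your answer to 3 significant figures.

21.7 J

k = Gd⁴/(8D³N_a) = (41.3×10³)(4.7⁴)/(8·28.0³·14) = 8.1969 N/mm
U = ½kδ² = 0.5 × 8.1969 × 72.8² = 21721 N·mm = 21.721 J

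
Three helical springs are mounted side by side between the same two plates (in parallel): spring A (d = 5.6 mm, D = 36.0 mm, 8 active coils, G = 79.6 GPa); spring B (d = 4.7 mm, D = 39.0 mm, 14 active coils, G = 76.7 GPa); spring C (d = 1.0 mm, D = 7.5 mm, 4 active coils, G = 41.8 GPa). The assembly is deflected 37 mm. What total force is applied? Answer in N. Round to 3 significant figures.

1290 N

k_A = Gd⁴/(8D³N_a) = (79.6×10³)(5.6⁴)/(8·36.0³·8) = 26.217 N/mm
k_B = Gd⁴/(8D³N_a) = (76.7×10³)(4.7⁴)/(8·39.0³·14) = 5.6335 N/mm
k_C = Gd⁴/(8D³N_a) = (41.8×10³)(1.0⁴)/(8·7.5³·4) = 3.0963 N/mm
Parallel: k_eq = 26.217 + 5.6335 + 3.0963 = 34.946 N/mm
F = k_eq·δ = 34.946·37 = 1293 N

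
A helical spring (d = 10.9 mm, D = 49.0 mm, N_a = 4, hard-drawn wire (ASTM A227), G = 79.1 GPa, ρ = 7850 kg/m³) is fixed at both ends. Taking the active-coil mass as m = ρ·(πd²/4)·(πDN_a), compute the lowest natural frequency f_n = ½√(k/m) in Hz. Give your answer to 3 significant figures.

k = Gd⁴/(8D³N_a) = (79.1×10³)(10.9⁴)/(8·49.0³·4) = 296.58 N/mm = 2.9658e+05 N/m
Wire length L = πDN_a = π·49.0·4 = 615.75 mm
m = ρ·(πd²/4)·L = 7850 × 93.313×10⁻⁶ m² × 0.61575 m = 0.45104 kg
f_n = ½√(k/m) = 0.5·√(2.9658e+05/0.45104) = 0.5·√(6.5755e+05) = 405.45 Hz

405 Hz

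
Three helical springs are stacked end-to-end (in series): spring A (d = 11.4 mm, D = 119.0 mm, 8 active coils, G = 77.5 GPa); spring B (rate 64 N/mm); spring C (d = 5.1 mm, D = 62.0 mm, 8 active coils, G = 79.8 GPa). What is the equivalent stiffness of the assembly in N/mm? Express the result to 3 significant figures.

k_A = Gd⁴/(8D³N_a) = (77.5×10³)(11.4⁴)/(8·119.0³·8) = 12.137 N/mm
k_C = Gd⁴/(8D³N_a) = (79.8×10³)(5.1⁴)/(8·62.0³·8) = 3.5394 N/mm
Series: 1/k_eq = 1/12.137 + 1/64 + 1/3.5394 = 0.38055; k_eq = 2.6277 N/mm

2.63 N/mm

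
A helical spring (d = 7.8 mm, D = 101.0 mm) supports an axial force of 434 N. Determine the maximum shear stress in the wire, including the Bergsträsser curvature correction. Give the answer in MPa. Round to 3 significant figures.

259 MPa

Spring index C = D/d = 101.0/7.8 = 12.9487
K_B = (4C+2)/(4C−3) = 53.795/48.795 = 1.1025
τ₀ = 8FD/(πd³) = 8·434·101.0/(π·7.8³) = 350672/1490.8 = 235.22 MPa
τ_max = K·τ₀ = 1.1025 × 235.22 = 259.32 MPa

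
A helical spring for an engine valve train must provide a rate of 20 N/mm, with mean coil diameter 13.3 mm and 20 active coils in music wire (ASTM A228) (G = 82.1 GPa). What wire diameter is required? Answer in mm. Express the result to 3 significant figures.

3.09 mm

d = (8D³N_a·k / G)^(1/4) = (8·13.3³·20·20 / (82.1×10³))^0.25
  = (91.698)^0.25 = 3.0945 mm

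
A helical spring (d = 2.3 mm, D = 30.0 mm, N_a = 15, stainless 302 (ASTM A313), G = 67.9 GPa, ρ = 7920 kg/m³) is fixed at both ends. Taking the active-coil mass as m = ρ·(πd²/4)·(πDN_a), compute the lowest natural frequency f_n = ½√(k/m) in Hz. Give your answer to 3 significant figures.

56.1 Hz

k = Gd⁴/(8D³N_a) = (67.9×10³)(2.3⁴)/(8·30.0³·15) = 0.58646 N/mm = 586.46 N/m
Wire length L = πDN_a = π·30.0·15 = 1413.7 mm
m = ρ·(πd²/4)·L = 7920 × 4.1548×10⁻⁶ m² × 1.4137 m = 0.046519 kg
f_n = ½√(k/m) = 0.5·√(586.46/0.046519) = 0.5·√(12607) = 56.14 Hz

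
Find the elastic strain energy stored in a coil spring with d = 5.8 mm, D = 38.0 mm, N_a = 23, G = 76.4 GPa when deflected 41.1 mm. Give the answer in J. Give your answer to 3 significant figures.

k = Gd⁴/(8D³N_a) = (76.4×10³)(5.8⁴)/(8·38.0³·23) = 8.5632 N/mm
U = ½kδ² = 0.5 × 8.5632 × 41.1² = 7232.5 N·mm = 7.2325 J

7.23 J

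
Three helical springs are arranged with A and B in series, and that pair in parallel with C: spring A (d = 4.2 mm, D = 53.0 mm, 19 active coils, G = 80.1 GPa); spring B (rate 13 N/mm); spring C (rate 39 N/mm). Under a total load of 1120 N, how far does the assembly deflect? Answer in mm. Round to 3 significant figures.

28.0 mm

k_A = Gd⁴/(8D³N_a) = (80.1×10³)(4.2⁴)/(8·53.0³·19) = 1.1014 N/mm
Springs A,B series: k_AB = 1/(1/1.1014+1/13) = 1.0154 N/mm; parallel with C: k_eq = 1.0154+39 = 40.015 N/mm
δ = F/k_eq = 1120/40.015 = 27.989 mm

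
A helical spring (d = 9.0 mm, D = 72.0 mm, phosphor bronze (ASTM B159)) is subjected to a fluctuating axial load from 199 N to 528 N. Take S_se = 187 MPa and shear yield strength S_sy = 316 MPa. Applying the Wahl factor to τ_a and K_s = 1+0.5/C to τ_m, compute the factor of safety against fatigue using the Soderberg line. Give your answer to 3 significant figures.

1.76

C = D/d = 72.0/9.0 = 8.0000; K_W = (4C−1)/(4C−4)+0.615/C = 1.1840; K_s = 1+0.5/C = 1.0625
F_a = (F_max−F_min)/2 = 164.5 N; F_m = (F_max+F_min)/2 = 363.5 N
τ_a = K_W·8F_aD/(πd³) = 1.1840 × 41.372 = 48.986 MPa
τ_m = K_s·8F_mD/(πd³) = 1.0625 × 91.422 = 97.136 MPa
Soderberg: 1/n_f = τ_a/S_se + τ_m/S_sy = 48.986/187 + 97.136/316 = 0.26196 + 0.30739 = 0.56935
n_f = 1/0.56935 = 1.756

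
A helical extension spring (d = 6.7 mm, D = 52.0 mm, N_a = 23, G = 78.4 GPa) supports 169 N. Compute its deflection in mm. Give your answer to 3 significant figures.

k = Gd⁴/(8D³N_a) = (78.4×10³)(6.7⁴)/(8·52.0³·23) = 6.1064 N/mm
δ = F/k = 169 / 6.1064 = 27.676 mm

27.7 mm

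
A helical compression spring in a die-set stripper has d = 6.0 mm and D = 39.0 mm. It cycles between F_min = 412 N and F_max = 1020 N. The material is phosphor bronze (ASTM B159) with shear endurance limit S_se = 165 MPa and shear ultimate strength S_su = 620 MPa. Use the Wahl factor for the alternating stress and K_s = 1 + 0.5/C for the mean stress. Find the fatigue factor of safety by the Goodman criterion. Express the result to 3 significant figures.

C = D/d = 39.0/6.0 = 6.5000; K_W = (4C−1)/(4C−4)+0.615/C = 1.2310; K_s = 1+0.5/C = 1.0769
F_a = (F_max−F_min)/2 = 304 N; F_m = (F_max+F_min)/2 = 716 N
τ_a = K_W·8F_aD/(πd³) = 1.2310 × 139.77 = 172.06 MPa
τ_m = K_s·8F_mD/(πd³) = 1.0769 × 329.2 = 354.53 MPa
Goodman: 1/n_f = τ_a/S_se + τ_m/S_su = 172.06/165 + 354.53/620 = 1.04278 + 0.57182 = 1.6146
n_f = 1/1.6146 = 0.6194

0.619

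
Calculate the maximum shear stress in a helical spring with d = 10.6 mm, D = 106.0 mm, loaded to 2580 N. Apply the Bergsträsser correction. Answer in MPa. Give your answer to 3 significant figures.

664 MPa

Spring index C = D/d = 106.0/10.6 = 10.0000
K_B = (4C+2)/(4C−3) = 42.000/37.000 = 1.1351
τ₀ = 8FD/(πd³) = 8·2580·106.0/(π·10.6³) = 2.18784e+06/3741.7 = 584.72 MPa
τ_max = K·τ₀ = 1.1351 × 584.72 = 663.74 MPa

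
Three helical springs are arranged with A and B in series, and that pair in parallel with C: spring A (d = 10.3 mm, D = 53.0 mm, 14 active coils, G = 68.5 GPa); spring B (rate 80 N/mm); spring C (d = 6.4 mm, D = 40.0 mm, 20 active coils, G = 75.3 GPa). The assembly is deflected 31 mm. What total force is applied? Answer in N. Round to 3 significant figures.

1290 N

k_A = Gd⁴/(8D³N_a) = (68.5×10³)(10.3⁴)/(8·53.0³·14) = 46.237 N/mm
k_C = Gd⁴/(8D³N_a) = (75.3×10³)(6.4⁴)/(8·40.0³·20) = 12.337 N/mm
Springs A,B series: k_AB = 1/(1/46.237+1/80) = 29.302 N/mm; parallel with C: k_eq = 29.302+12.337 = 41.639 N/mm
F = k_eq·δ = 41.639·31 = 1290.8 N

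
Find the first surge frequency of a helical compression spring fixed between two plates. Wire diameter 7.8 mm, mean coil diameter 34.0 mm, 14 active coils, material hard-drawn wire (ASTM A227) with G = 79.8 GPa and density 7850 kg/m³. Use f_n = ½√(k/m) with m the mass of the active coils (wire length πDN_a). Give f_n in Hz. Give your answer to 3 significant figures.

173 Hz

k = Gd⁴/(8D³N_a) = (79.8×10³)(7.8⁴)/(8·34.0³·14) = 67.101 N/mm = 67101 N/m
Wire length L = πDN_a = π·34.0·14 = 1495.4 mm
m = ρ·(πd²/4)·L = 7850 × 47.784×10⁻⁶ m² × 1.4954 m = 0.56093 kg
f_n = ½√(k/m) = 0.5·√(67101/0.56093) = 0.5·√(1.1962e+05) = 172.93 Hz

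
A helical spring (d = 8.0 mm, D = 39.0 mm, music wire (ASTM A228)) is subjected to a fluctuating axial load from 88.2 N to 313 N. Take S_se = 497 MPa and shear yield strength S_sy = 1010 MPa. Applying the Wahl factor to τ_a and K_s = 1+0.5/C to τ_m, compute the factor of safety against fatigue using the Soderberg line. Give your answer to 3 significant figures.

C = D/d = 39.0/8.0 = 4.8750; K_W = (4C−1)/(4C−4)+0.615/C = 1.3197; K_s = 1+0.5/C = 1.1026
F_a = (F_max−F_min)/2 = 112.4 N; F_m = (F_max+F_min)/2 = 200.6 N
τ_a = K_W·8F_aD/(πd³) = 1.3197 × 21.802 = 28.772 MPa
τ_m = K_s·8F_mD/(πd³) = 1.1026 × 38.91 = 42.901 MPa
Soderberg: 1/n_f = τ_a/S_se + τ_m/S_sy = 28.772/497 + 42.901/1010 = 0.05789 + 0.04248 = 0.10037
n_f = 1/0.10037 = 9.963

9.96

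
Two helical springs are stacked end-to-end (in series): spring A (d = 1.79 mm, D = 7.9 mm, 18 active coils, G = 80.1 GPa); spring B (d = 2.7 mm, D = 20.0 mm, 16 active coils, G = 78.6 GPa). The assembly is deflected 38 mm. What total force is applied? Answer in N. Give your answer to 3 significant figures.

k_A = Gd⁴/(8D³N_a) = (80.1×10³)(1.79⁴)/(8·7.9³·18) = 11.582 N/mm
k_B = Gd⁴/(8D³N_a) = (78.6×10³)(2.7⁴)/(8·20.0³·16) = 4.0792 N/mm
Series: 1/k_eq = 1/11.582 + 1/4.0792 = 0.33148; k_eq = 3.0168 N/mm
F = k_eq·δ = 3.0168·38 = 114.64 N

115 N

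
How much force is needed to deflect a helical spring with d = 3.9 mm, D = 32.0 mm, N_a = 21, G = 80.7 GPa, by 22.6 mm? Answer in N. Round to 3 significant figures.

76.6 N

k = Gd⁴/(8D³N_a) = (80.7×10³)(3.9⁴)/(8·32.0³·21) = 3.3914 N/mm
F = k·δ = 3.3914 × 22.6 = 76.645 N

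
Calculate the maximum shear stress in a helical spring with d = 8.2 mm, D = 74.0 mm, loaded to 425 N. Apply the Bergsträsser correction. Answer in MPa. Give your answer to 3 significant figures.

Spring index C = D/d = 74.0/8.2 = 9.0244
K_B = (4C+2)/(4C−3) = 38.098/33.098 = 1.1511
τ₀ = 8FD/(πd³) = 8·425·74.0/(π·8.2³) = 251600/1732.2 = 145.25 MPa
τ_max = K·τ₀ = 1.1511 × 145.25 = 167.19 MPa

167 MPa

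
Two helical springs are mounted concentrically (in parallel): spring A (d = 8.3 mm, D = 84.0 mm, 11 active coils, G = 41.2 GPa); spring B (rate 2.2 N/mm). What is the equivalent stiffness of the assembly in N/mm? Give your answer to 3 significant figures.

5.95 N/mm

k_A = Gd⁴/(8D³N_a) = (41.2×10³)(8.3⁴)/(8·84.0³·11) = 3.7488 N/mm
Parallel: k_eq = 3.7488 + 2.2 = 5.9488 N/mm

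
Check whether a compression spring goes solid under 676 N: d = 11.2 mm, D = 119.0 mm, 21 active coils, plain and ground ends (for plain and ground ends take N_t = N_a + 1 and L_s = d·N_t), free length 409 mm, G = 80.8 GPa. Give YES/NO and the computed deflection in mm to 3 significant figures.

k = Gd⁴/(8D³N_a) = (80.8×10³)(11.2⁴)/(8·119.0³·21) = 4.4909 N/mm
N_t = 22; L_s = 11.2·22 = 246.4 mm; δ_solid = L₀ − L_s = 409 − 246.4 = 162.6 mm
δ = F/k = 676/4.4909 = 150.53 mm
δ < δ_solid → spring does not go solid

NO, δ = 151 mm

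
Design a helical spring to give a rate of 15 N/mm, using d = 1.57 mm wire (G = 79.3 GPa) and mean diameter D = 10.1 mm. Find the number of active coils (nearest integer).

N_a = Gd⁴/(8D³k) = (79.3×10³ × 1.57⁴)/(8 × 10.1³ × 15)
    = 481806 / 123636 = 3.897 → 4 coils

4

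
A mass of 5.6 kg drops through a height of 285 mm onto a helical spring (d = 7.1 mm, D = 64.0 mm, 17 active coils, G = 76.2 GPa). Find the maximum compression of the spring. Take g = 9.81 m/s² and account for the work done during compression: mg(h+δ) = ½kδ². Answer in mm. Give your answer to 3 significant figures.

86.7 mm

k = Gd⁴/(8D³N_a) = (76.2×10³)(7.1⁴)/(8·64.0³·17) = 5.4314 N/mm
W = mg = 5.6 × 9.81 = 54.936 N
½kδ² − Wδ − Wh = 0 → δ = (W + √(W² + 2kWh))/k
δ = (54.936 + √(3018 + 170075))/5.4314 = (54.936 + 416.04)/5.4314 = 86.715 mm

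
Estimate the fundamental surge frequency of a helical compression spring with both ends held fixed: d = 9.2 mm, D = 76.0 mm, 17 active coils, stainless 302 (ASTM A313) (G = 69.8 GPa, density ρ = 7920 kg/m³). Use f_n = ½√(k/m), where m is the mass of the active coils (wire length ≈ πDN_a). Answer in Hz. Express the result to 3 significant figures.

31.3 Hz

k = Gd⁴/(8D³N_a) = (69.8×10³)(9.2⁴)/(8·76.0³·17) = 8.3758 N/mm = 8375.8 N/m
Wire length L = πDN_a = π·76.0·17 = 4058.9 mm
m = ρ·(πd²/4)·L = 7920 × 66.476×10⁻⁶ m² × 4.0589 m = 2.137 kg
f_n = ½√(k/m) = 0.5·√(8375.8/2.137) = 0.5·√(3919.4) = 31.303 Hz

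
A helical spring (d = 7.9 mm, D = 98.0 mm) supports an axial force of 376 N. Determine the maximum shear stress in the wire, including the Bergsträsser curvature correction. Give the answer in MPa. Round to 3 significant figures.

211 MPa

Spring index C = D/d = 98.0/7.9 = 12.4051
K_B = (4C+2)/(4C−3) = 51.620/46.620 = 1.1072
τ₀ = 8FD/(πd³) = 8·376·98.0/(π·7.9³) = 294784/1548.9 = 190.31 MPa
τ_max = K·τ₀ = 1.1072 × 190.31 = 210.73 MPa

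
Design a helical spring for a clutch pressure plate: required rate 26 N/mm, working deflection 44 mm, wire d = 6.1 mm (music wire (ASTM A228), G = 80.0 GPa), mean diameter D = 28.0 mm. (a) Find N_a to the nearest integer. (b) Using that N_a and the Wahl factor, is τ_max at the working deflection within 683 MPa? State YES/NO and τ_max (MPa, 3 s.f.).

N_a = Gd⁴/(8D³k) = (80.0×10³)(6.1⁴)/(8·28.0³·26) = 24.26 → N_a = 24
Actual rate k = Gd⁴/(8D³·24) = 26.281 N/mm
Working load F = kδ = 26.281·44 = 1156.3 N
C = 28.0/6.1 = 4.5902; K_W = (4C−1)/(4C−4)+0.615/C = 1.3429
τ_max = K_W·8FD/(πd³) = 1.3429·363.24 = 487.79 MPa
τ_max ≤ 683 MPa → acceptable

(a) 24 coils; (b) YES, τ_max = 488 MPa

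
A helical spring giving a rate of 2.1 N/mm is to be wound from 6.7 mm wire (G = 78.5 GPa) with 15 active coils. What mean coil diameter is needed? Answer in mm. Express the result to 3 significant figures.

D = (Gd⁴/(8N_a·k))^(1/3) = (78.5×10³·6.7⁴/(8·15·2.1))^(1/3)
  = (627723)^(1/3) = 85.6228 mm

85.6 mm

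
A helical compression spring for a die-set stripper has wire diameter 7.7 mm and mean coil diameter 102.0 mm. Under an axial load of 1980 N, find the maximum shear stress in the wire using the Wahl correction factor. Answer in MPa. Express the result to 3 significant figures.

1250 MPa

Spring index C = D/d = 102.0/7.7 = 13.2468
K_W = (4C−1)/(4C−4) + 0.615/C = 51.987/48.987 + 0.0464 = 1.1077
τ₀ = 8FD/(πd³) = 8·1980·102.0/(π·7.7³) = 1.61568e+06/1434.2 = 1126.5 MPa
τ_max = K·τ₀ = 1.1077 × 1126.5 = 1247.8 MPa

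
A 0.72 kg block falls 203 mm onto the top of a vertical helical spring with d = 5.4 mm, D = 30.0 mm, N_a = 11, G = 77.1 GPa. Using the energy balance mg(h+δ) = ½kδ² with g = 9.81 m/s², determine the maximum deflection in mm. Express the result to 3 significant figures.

10.5 mm

k = Gd⁴/(8D³N_a) = (77.1×10³)(5.4⁴)/(8·30.0³·11) = 27.592 N/mm
W = mg = 0.72 × 9.81 = 7.0632 N
½kδ² − Wδ − Wh = 0 → δ = (W + √(W² + 2kWh))/k
δ = (7.0632 + √(49.889 + 79124.4))/27.592 = (7.0632 + 281.38)/27.592 = 10.454 mm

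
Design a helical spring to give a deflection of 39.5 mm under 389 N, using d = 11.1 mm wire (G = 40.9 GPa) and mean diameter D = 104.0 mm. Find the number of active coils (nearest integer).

7

Required rate k = F/δ = 389/39.5 = 9.8481 N/mm
N_a = Gd⁴/(8D³k) = (40.9×10³ × 11.1⁴)/(8 × 104.0³ × 9.8481)
    = 6.20891e+08 / 8.86222e+07 = 7.006 → 7 coils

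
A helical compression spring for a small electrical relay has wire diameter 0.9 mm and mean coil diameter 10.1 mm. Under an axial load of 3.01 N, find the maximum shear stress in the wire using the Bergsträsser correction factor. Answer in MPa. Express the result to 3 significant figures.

Spring index C = D/d = 10.1/0.9 = 11.2222
K_B = (4C+2)/(4C−3) = 46.889/41.889 = 1.1194
τ₀ = 8FD/(πd³) = 8·3.01·10.1/(π·0.9³) = 243.208/2.2902 = 106.19 MPa
τ_max = K·τ₀ = 1.1194 × 106.19 = 118.87 MPa

119 MPa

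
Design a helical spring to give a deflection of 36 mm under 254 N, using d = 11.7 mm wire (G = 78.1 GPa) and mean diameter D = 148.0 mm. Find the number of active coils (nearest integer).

Required rate k = F/δ = 254/36 = 7.0556 N/mm
N_a = Gd⁴/(8D³k) = (78.1×10³ × 11.7⁴)/(8 × 148.0³ × 7.0556)
    = 1.46351e+09 / 1.82981e+08 = 7.998 → 8 coils

8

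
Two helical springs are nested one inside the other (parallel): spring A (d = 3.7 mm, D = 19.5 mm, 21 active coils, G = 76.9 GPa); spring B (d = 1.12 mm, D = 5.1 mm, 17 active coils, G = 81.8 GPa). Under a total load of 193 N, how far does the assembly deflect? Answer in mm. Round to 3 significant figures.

k_A = Gd⁴/(8D³N_a) = (76.9×10³)(3.7⁴)/(8·19.5³·21) = 11.57 N/mm
k_B = Gd⁴/(8D³N_a) = (81.8×10³)(1.12⁴)/(8·5.1³·17) = 7.1347 N/mm
Parallel: k_eq = 11.57 + 7.1347 = 18.704 N/mm
δ = F/k_eq = 193/18.704 = 10.318 mm

10.3 mm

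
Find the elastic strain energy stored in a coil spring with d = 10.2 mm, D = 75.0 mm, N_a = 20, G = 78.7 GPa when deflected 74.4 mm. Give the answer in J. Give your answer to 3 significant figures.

k = Gd⁴/(8D³N_a) = (78.7×10³)(10.2⁴)/(8·75.0³·20) = 12.62 N/mm
U = ½kδ² = 0.5 × 12.62 × 74.4² = 34929 N·mm = 34.929 J

34.9 J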